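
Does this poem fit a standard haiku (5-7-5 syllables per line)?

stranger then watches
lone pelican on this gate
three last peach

No

Line 1: stranger (2), then (1), watches (2) → 5 ✓
Line 2: lone (1), pelican (3), on (1), this (1), gate (1) → 7 ✓
Line 3: three (1), last (1), peach (1) → 3 (expected 5)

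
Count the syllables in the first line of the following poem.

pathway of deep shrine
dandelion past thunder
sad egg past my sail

The first line: pathway (2), of (1), deep (1), shrine (1) → 5

5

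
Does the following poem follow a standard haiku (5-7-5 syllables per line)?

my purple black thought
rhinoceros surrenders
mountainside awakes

Line 1: my(1) + purple(2) + black(1) + thought(1) = 5 ✓
Line 2: rhinoceros(4) + surrenders(3) = 7 ✓
Line 3: mountainside(3) + awakes(2) = 5 ✓

Yes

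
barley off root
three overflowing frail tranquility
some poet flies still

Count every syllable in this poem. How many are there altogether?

Line 1: barley (2), off (1), root (1) → 4
Line 2: three (1), overflowing (4), frail (1), tranquility (4) → 10
Line 3: some (1), poet (2), flies (1), still (1) → 5
Total: 4 + 10 + 5 = 19

19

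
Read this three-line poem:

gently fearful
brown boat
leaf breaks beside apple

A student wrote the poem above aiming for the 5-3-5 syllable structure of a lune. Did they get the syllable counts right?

No

Line 1: gently (2), fearful (2) → 4 (expected 5)
Line 2: brown (1), boat (1) → 2 (expected 3)
Line 3: leaf (1), breaks (1), beside (2), apple (2) → 6 (expected 5)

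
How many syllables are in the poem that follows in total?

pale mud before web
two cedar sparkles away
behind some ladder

17

Line 1: pale (1), mud (1), before (2), web (1) → 5
Line 2: two (1), cedar (2), sparkles (2), away (2) → 7
Line 3: behind (2), some (1), ladder (2) → 5
Total: 5 + 7 + 5 = 17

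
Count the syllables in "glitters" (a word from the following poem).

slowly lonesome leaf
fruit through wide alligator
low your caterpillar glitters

"glitters" has 2 syllables.

2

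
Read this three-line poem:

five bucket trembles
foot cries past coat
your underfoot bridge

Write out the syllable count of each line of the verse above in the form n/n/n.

5/4/5

Line 1: five(1) + bucket(2) + trembles(2) = 5
Line 2: foot(1) + cries(1) + past(1) + coat(1) = 4
Line 3: your(1) + underfoot(3) + bridge(1) = 5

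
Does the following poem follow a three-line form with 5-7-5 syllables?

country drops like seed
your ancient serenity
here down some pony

Yes

Line 1: country (2), drops (1), like (1), seed (1) → 5 ✓
Line 2: your (1), ancient (2), serenity (4) → 7 ✓
Line 3: here (1), down (1), some (1), pony (2) → 5 ✓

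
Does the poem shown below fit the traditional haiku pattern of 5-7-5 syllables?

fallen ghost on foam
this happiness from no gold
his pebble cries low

Line 1: "fallen ghost on foam": 2+1+1+1 = 5 ✓
Line 2: "this happiness from no gold": 1+3+1+1+1 = 7 ✓
Line 3: "his pebble cries low": 1+2+1+1 = 5 ✓

Yes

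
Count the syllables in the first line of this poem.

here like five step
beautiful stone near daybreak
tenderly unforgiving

The first line: "here like five step": 1+1+1+1 = 4

4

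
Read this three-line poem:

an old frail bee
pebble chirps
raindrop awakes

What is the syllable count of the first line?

The first line: an(1) + old(1) + frail(1) + bee(1) = 4

4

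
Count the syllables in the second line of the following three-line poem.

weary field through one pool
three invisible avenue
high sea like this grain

The second line: "three invisible avenue": 1+4+3 = 8

8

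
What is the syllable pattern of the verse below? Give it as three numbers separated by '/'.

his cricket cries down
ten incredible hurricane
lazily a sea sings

Line 1: "his cricket cries down": 1+2+1+1 = 5
Line 2: "ten incredible hurricane": 1+4+3 = 8
Line 3: "lazily a sea sings": 3+1+1+1 = 6

5/8/6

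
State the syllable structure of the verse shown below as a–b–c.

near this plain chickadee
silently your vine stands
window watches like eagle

6–6–7

Line 1: near (1), this (1), plain (1), chickadee (3) → 6
Line 2: silently (3), your (1), vine (1), stands (1) → 6
Line 3: window (2), watches (2), like (1), eagle (2) → 7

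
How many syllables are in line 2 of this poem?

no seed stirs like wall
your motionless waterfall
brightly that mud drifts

Line 2: your(1) + motionless(3) + waterfall(3) = 7

7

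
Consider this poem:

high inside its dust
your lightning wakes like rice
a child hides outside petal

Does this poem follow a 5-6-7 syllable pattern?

Line 1: high (1), inside (2), its (1), dust (1) → 5 ✓
Line 2: your (1), lightning (2), wakes (1), like (1), rice (1) → 6 ✓
Line 3: a (1), child (1), hides (1), outside (2), petal (2) → 7 ✓

Yes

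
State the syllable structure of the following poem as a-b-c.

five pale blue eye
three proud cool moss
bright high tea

Line 1: five(1) + pale(1) + blue(1) + eye(1) = 4
Line 2: three(1) + proud(1) + cool(1) + moss(1) = 4
Line 3: bright(1) + high(1) + tea(1) = 3

4-4-3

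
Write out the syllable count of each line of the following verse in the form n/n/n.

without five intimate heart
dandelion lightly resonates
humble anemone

7/9/6

Line 1: without (2), five (1), intimate (3), heart (1) → 7
Line 2: dandelion (4), lightly (2), resonates (3) → 9
Line 3: humble (2), anemone (4) → 6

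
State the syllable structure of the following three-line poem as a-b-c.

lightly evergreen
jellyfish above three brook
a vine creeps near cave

5-7-5

Line 1: "lightly evergreen": 2+3 = 5
Line 2: "jellyfish above three brook": 3+2+1+1 = 7
Line 3: "a vine creeps near cave": 1+1+1+1+1 = 5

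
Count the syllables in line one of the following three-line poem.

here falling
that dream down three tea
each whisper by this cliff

3

Line one: here(1) + falling(2) = 3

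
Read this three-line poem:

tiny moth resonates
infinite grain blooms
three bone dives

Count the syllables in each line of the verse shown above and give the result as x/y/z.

Line 1: tiny(2) + moth(1) + resonates(3) = 6
Line 2: infinite(3) + grain(1) + blooms(1) = 5
Line 3: three(1) + bone(1) + dives(1) = 3

6/5/3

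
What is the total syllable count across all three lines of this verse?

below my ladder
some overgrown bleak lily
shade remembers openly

Line 1: below (2), my (1), ladder (2) → 5
Line 2: some (1), overgrown (3), bleak (1), lily (2) → 7
Line 3: shade (1), remembers (3), openly (3) → 7
Total: 5 + 7 + 7 = 19

19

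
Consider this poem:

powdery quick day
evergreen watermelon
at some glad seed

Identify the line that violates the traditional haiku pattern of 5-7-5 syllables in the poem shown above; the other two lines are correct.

Line 3

Line 1: powdery(3) + quick(1) + day(1) = 5 ✓
Line 2: evergreen(3) + watermelon(4) = 7 ✓
Line 3: at(1) + some(1) + glad(1) + seed(1) = 4 (expected 5)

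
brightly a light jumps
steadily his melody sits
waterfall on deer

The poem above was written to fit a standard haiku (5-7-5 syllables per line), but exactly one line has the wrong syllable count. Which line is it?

Line 1: brightly (2), a (1), light (1), jumps (1) → 5 ✓
Line 2: steadily (3), his (1), melody (3), sits (1) → 8 (expected 7)
Line 3: waterfall (3), on (1), deer (1) → 5 ✓

Line 2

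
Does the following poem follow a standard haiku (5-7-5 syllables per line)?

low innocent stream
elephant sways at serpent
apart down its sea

Yes

Line 1: low (1), innocent (3), stream (1) → 5 ✓
Line 2: elephant (3), sways (1), at (1), serpent (2) → 7 ✓
Line 3: apart (2), down (1), its (1), sea (1) → 5 ✓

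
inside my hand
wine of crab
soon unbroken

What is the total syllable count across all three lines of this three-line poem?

11

Line 1: inside(2) + my(1) + hand(1) = 4
Line 2: wine(1) + of(1) + crab(1) = 3
Line 3: soon(1) + unbroken(3) = 4
Total: 4 + 3 + 4 = 11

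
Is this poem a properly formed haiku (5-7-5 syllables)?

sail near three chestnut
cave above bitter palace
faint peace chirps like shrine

Line 1: "sail near three chestnut": 1+1+1+2 = 5 ✓
Line 2: "cave above bitter palace": 1+2+2+2 = 7 ✓
Line 3: "faint peace chirps like shrine": 1+1+1+1+1 = 5 ✓

Yes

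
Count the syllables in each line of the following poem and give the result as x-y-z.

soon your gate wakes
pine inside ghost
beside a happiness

4-4-6

Line 1: soon (1), your (1), gate (1), wakes (1) → 4
Line 2: pine (1), inside (2), ghost (1) → 4
Line 3: beside (2), a (1), happiness (3) → 6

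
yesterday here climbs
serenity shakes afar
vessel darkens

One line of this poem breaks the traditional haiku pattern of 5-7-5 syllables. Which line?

Line 1: "yesterday here climbs": 3+1+1 = 5 ✓
Line 2: "serenity shakes afar": 4+1+2 = 7 ✓
Line 3: "vessel darkens": 2+2 = 4 (expected 5)

The third line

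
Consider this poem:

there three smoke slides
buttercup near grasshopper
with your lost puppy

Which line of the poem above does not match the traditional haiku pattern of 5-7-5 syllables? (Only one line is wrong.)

Line 1: "there three smoke slides": 1+1+1+1 = 4 (expected 5)
Line 2: "buttercup near grasshopper": 3+1+3 = 7 ✓
Line 3: "with your lost puppy": 1+1+1+2 = 5 ✓

Line 1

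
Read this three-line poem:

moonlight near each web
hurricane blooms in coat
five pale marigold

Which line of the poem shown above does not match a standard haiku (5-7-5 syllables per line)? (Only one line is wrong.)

The second line

Line 1: "moonlight near each web": 2+1+1+1 = 5 ✓
Line 2: "hurricane blooms in coat": 3+1+1+1 = 6 (expected 7)
Line 3: "five pale marigold": 1+1+3 = 5 ✓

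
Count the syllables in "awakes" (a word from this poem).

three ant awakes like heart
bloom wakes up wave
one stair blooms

"awakes" has 2 syllables.

2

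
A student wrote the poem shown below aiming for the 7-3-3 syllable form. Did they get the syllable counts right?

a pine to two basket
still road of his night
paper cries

No

Line 1: a (1), pine (1), to (1), two (1), basket (2) → 6 (expected 7)
Line 2: still (1), road (1), of (1), his (1), night (1) → 5 (expected 3)
Line 3: paper (2), cries (1) → 3 ✓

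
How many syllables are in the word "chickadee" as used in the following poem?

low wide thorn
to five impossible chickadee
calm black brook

"chickadee" has 3 syllables.

3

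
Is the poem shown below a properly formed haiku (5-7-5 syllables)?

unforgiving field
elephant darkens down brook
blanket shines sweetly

Yes

Line 1: "unforgiving field": 4+1 = 5 ✓
Line 2: "elephant darkens down brook": 3+2+1+1 = 7 ✓
Line 3: "blanket shines sweetly": 2+1+2 = 5 ✓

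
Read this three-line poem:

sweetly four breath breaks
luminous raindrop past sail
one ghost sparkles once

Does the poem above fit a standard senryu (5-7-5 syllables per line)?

Yes

Line 1: sweetly (2), four (1), breath (1), breaks (1) → 5 ✓
Line 2: luminous (3), raindrop (2), past (1), sail (1) → 7 ✓
Line 3: one (1), ghost (1), sparkles (2), once (1) → 5 ✓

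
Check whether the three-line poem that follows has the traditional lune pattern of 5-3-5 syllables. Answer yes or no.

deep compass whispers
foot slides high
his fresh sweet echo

Yes

Line 1: deep(1) + compass(2) + whispers(2) = 5 ✓
Line 2: foot(1) + slides(1) + high(1) = 3 ✓
Line 3: his(1) + fresh(1) + sweet(1) + echo(2) = 5 ✓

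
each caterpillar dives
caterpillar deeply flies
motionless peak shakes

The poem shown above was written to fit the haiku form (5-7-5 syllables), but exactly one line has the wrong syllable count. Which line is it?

Line 1: "each caterpillar dives": 1+4+1 = 6 (expected 5)
Line 2: "caterpillar deeply flies": 4+2+1 = 7 ✓
Line 3: "motionless peak shakes": 3+1+1 = 5 ✓

The first line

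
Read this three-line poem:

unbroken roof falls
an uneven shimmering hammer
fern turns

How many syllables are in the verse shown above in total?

Line 1: unbroken(3) + roof(1) + falls(1) = 5
Line 2: an(1) + uneven(3) + shimmering(3) + hammer(2) = 9
Line 3: fern(1) + turns(1) = 2
Total: 5 + 9 + 2 = 16

16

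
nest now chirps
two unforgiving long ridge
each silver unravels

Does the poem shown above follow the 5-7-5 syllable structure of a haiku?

No

Line 1: "nest now chirps": 1+1+1 = 3 (expected 5)
Line 2: "two unforgiving long ridge": 1+4+1+1 = 7 ✓
Line 3: "each silver unravels": 1+2+3 = 6 (expected 5)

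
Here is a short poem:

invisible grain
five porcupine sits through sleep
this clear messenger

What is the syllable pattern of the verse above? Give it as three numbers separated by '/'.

5/7/5

Line 1: invisible (4), grain (1) → 5
Line 2: five (1), porcupine (3), sits (1), through (1), sleep (1) → 7
Line 3: this (1), clear (1), messenger (3) → 5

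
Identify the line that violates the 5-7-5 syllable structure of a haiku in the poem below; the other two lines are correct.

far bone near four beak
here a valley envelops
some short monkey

Line 1: far (1), bone (1), near (1), four (1), beak (1) → 5 ✓
Line 2: here (1), a (1), valley (2), envelops (3) → 7 ✓
Line 3: some (1), short (1), monkey (2) → 4 (expected 5)

The third line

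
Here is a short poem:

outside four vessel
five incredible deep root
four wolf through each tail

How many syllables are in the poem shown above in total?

17

Line 1: "outside four vessel": 2+1+2 = 5
Line 2: "five incredible deep root": 1+4+1+1 = 7
Line 3: "four wolf through each tail": 1+1+1+1+1 = 5
Total: 5 + 7 + 5 = 17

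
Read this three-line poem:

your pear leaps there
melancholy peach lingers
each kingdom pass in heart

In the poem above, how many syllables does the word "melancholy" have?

4

"melancholy" has 4 syllables.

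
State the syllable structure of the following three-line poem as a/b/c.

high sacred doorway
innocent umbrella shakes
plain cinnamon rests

5/7/5

Line 1: "high sacred doorway": 1+2+2 = 5
Line 2: "innocent umbrella shakes": 3+3+1 = 7
Line 3: "plain cinnamon rests": 1+3+1 = 5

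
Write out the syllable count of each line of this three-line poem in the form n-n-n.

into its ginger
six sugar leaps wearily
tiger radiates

5-7-5

Line 1: into (2), its (1), ginger (2) → 5
Line 2: six (1), sugar (2), leaps (1), wearily (3) → 7
Line 3: tiger (2), radiates (3) → 5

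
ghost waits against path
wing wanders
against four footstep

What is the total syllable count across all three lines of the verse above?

13

Line 1: "ghost waits against path": 1+1+2+1 = 5
Line 2: "wing wanders": 1+2 = 3
Line 3: "against four footstep": 2+1+2 = 5
Total: 5 + 3 + 5 = 13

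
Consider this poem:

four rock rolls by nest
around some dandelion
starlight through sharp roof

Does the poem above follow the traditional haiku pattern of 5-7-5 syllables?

Line 1: "four rock rolls by nest": 1+1+1+1+1 = 5 ✓
Line 2: "around some dandelion": 2+1+4 = 7 ✓
Line 3: "starlight through sharp roof": 2+1+1+1 = 5 ✓

Yes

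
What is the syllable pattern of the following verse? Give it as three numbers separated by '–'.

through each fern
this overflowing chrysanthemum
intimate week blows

3–9–5

Line 1: through (1), each (1), fern (1) → 3
Line 2: this (1), overflowing (4), chrysanthemum (4) → 9
Line 3: intimate (3), week (1), blows (1) → 5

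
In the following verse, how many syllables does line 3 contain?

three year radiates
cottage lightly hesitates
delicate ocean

5

Line 3: delicate(3) + ocean(2) = 5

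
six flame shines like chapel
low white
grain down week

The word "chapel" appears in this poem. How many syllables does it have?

2

"chapel" has 2 syllables.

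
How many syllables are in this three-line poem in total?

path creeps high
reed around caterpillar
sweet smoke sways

Line 1: path (1), creeps (1), high (1) → 3
Line 2: reed (1), around (2), caterpillar (4) → 7
Line 3: sweet (1), smoke (1), sways (1) → 3
Total: 3 + 7 + 3 = 13

13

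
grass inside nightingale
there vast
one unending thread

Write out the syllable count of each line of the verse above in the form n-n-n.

6-2-5

Line 1: grass (1), inside (2), nightingale (3) → 6
Line 2: there (1), vast (1) → 2
Line 3: one (1), unending (3), thread (1) → 5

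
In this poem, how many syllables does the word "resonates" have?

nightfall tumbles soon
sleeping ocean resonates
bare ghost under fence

3

"resonates" has 3 syllables.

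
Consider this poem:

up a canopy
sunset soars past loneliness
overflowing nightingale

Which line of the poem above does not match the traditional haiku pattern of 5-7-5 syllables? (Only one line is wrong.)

Line 3

Line 1: up (1), a (1), canopy (3) → 5 ✓
Line 2: sunset (2), soars (1), past (1), loneliness (3) → 7 ✓
Line 3: overflowing (4), nightingale (3) → 7 (expected 5)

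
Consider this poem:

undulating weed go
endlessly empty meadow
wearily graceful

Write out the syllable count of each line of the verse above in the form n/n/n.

Line 1: undulating (4), weed (1), go (1) → 6
Line 2: endlessly (3), empty (2), meadow (2) → 7
Line 3: wearily (3), graceful (2) → 5

6/7/5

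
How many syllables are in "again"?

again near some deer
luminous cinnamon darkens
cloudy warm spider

2

"again" has 2 syllables.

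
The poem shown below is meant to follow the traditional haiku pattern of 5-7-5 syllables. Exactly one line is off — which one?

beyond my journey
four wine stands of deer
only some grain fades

Line 1: beyond (2), my (1), journey (2) → 5 ✓
Line 2: four (1), wine (1), stands (1), of (1), deer (1) → 5 (expected 7)
Line 3: only (2), some (1), grain (1), fades (1) → 5 ✓

Line 2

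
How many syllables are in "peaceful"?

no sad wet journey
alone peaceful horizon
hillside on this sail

"peaceful" has 2 syllables.

2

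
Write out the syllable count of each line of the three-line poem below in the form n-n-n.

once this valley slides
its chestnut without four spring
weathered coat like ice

5-7-5

Line 1: once (1), this (1), valley (2), slides (1) → 5
Line 2: its (1), chestnut (2), without (2), four (1), spring (1) → 7
Line 3: weathered (2), coat (1), like (1), ice (1) → 5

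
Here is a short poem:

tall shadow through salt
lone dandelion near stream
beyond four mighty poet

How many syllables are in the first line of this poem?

5

The first line: "tall shadow through salt": 1+2+1+1 = 5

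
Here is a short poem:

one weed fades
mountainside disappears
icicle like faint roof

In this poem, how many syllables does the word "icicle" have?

3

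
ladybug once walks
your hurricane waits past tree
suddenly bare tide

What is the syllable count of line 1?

Line 1: "ladybug once walks": 3+1+1 = 5

5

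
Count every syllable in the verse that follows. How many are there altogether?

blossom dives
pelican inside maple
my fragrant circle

Line 1: blossom (2), dives (1) → 3
Line 2: pelican (3), inside (2), maple (2) → 7
Line 3: my (1), fragrant (2), circle (2) → 5
Total: 3 + 7 + 5 = 15

15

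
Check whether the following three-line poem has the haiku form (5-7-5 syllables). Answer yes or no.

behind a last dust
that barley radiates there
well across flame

No

Line 1: behind(2) + a(1) + last(1) + dust(1) = 5 ✓
Line 2: that(1) + barley(2) + radiates(3) + there(1) = 7 ✓
Line 3: well(1) + across(2) + flame(1) = 4 (expected 5)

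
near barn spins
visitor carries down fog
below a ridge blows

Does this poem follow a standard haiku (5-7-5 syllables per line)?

Line 1: "near barn spins": 1+1+1 = 3 (expected 5)
Line 2: "visitor carries down fog": 3+2+1+1 = 7 ✓
Line 3: "below a ridge blows": 2+1+1+1 = 5 ✓

No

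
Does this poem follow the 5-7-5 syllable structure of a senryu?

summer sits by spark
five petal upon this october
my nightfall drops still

Line 1: summer (2), sits (1), by (1), spark (1) → 5 ✓
Line 2: five (1), petal (2), upon (2), this (1), october (3) → 9 (expected 7)
Line 3: my (1), nightfall (2), drops (1), still (1) → 5 ✓

No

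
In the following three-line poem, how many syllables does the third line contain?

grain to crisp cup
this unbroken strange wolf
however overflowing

7

The third line: however(3) + overflowing(4) = 7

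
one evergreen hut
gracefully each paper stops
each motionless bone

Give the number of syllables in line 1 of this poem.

5

Line 1: one (1), evergreen (3), hut (1) → 5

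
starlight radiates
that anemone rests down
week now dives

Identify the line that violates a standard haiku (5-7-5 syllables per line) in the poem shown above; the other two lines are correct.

Line 1: starlight(2) + radiates(3) = 5 ✓
Line 2: that(1) + anemone(4) + rests(1) + down(1) = 7 ✓
Line 3: week(1) + now(1) + dives(1) = 3 (expected 5)

The third line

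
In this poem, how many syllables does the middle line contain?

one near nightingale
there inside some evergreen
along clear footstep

The middle line: there(1) + inside(2) + some(1) + evergreen(3) = 7

7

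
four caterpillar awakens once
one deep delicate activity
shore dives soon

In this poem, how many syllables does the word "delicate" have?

3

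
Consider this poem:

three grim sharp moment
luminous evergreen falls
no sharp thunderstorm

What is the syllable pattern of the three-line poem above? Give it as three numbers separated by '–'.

5–7–5

Line 1: three (1), grim (1), sharp (1), moment (2) → 5
Line 2: luminous (3), evergreen (3), falls (1) → 7
Line 3: no (1), sharp (1), thunderstorm (3) → 5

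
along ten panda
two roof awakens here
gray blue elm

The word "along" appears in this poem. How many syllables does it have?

"along" has 2 syllables.

2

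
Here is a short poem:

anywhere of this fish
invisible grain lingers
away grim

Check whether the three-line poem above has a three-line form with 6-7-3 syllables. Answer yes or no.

Yes

Line 1: anywhere(3) + of(1) + this(1) + fish(1) = 6 ✓
Line 2: invisible(4) + grain(1) + lingers(2) = 7 ✓
Line 3: away(2) + grim(1) = 3 ✓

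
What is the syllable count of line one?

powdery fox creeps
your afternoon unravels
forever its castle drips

Line one: powdery(3) + fox(1) + creeps(1) = 5

5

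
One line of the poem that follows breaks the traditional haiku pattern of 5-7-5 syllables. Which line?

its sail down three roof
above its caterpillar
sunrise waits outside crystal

Line 1: "its sail down three roof": 1+1+1+1+1 = 5 ✓
Line 2: "above its caterpillar": 2+1+4 = 7 ✓
Line 3: "sunrise waits outside crystal": 2+1+2+2 = 7 (expected 5)

Line 3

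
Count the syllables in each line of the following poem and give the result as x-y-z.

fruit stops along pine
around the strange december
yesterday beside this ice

5-7-7

Line 1: fruit (1), stops (1), along (2), pine (1) → 5
Line 2: around (2), the (1), strange (1), december (3) → 7
Line 3: yesterday (3), beside (2), this (1), ice (1) → 7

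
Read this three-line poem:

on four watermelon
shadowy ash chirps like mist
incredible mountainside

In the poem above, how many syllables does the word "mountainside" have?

"mountainside" has 3 syllables.

3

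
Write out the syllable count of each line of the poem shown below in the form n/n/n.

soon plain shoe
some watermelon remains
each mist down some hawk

Line 1: "soon plain shoe": 1+1+1 = 3
Line 2: "some watermelon remains": 1+4+2 = 7
Line 3: "each mist down some hawk": 1+1+1+1+1 = 5

3/7/5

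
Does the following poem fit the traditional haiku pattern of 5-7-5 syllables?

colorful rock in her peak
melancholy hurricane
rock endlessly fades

Line 1: colorful(3) + rock(1) + in(1) + her(1) + peak(1) = 7 (expected 5)
Line 2: melancholy(4) + hurricane(3) = 7 ✓
Line 3: rock(1) + endlessly(3) + fades(1) = 5 ✓

No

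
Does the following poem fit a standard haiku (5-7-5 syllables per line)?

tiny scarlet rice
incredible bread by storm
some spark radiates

Line 1: "tiny scarlet rice": 2+2+1 = 5 ✓
Line 2: "incredible bread by storm": 4+1+1+1 = 7 ✓
Line 3: "some spark radiates": 1+1+3 = 5 ✓

Yes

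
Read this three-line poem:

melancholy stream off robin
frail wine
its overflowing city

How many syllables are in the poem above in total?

17

Line 1: melancholy(4) + stream(1) + off(1) + robin(2) = 8
Line 2: frail(1) + wine(1) = 2
Line 3: its(1) + overflowing(4) + city(2) = 7
Total: 8 + 2 + 7 = 17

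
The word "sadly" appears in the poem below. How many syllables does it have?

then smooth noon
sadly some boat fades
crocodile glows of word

2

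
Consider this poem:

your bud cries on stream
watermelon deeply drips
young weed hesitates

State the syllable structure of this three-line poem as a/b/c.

Line 1: your(1) + bud(1) + cries(1) + on(1) + stream(1) = 5
Line 2: watermelon(4) + deeply(2) + drips(1) = 7
Line 3: young(1) + weed(1) + hesitates(3) = 5

5/7/5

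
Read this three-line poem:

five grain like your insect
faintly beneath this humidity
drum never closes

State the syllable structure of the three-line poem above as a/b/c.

6/9/5

Line 1: five (1), grain (1), like (1), your (1), insect (2) → 6
Line 2: faintly (2), beneath (2), this (1), humidity (4) → 9
Line 3: drum (1), never (2), closes (2) → 5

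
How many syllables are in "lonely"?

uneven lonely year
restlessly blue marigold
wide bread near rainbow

2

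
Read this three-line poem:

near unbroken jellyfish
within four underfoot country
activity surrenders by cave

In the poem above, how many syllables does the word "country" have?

2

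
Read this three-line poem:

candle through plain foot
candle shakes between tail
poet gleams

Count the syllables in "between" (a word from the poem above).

2

"between" has 2 syllables.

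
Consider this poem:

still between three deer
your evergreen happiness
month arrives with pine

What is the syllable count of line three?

5

Line three: month (1), arrives (2), with (1), pine (1) → 5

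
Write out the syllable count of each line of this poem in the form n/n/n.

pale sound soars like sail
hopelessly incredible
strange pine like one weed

5/7/5

Line 1: pale (1), sound (1), soars (1), like (1), sail (1) → 5
Line 2: hopelessly (3), incredible (4) → 7
Line 3: strange (1), pine (1), like (1), one (1), weed (1) → 5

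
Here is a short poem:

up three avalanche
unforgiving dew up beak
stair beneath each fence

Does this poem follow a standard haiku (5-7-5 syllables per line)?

Line 1: up (1), three (1), avalanche (3) → 5 ✓
Line 2: unforgiving (4), dew (1), up (1), beak (1) → 7 ✓
Line 3: stair (1), beneath (2), each (1), fence (1) → 5 ✓

Yes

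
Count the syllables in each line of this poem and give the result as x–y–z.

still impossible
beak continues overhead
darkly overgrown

5–7–5

Line 1: still(1) + impossible(4) = 5
Line 2: beak(1) + continues(3) + overhead(3) = 7
Line 3: darkly(2) + overgrown(3) = 5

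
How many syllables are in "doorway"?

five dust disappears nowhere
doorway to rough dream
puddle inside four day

2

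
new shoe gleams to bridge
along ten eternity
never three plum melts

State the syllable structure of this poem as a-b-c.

Line 1: new (1), shoe (1), gleams (1), to (1), bridge (1) → 5
Line 2: along (2), ten (1), eternity (4) → 7
Line 3: never (2), three (1), plum (1), melts (1) → 5

5-7-5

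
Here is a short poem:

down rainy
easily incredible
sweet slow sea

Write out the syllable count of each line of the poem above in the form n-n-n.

3-7-3

Line 1: down(1) + rainy(2) = 3
Line 2: easily(3) + incredible(4) = 7
Line 3: sweet(1) + slow(1) + sea(1) = 3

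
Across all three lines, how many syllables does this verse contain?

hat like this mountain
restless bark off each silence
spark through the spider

17

Line 1: hat (1), like (1), this (1), mountain (2) → 5
Line 2: restless (2), bark (1), off (1), each (1), silence (2) → 7
Line 3: spark (1), through (1), the (1), spider (2) → 5
Total: 5 + 7 + 5 = 17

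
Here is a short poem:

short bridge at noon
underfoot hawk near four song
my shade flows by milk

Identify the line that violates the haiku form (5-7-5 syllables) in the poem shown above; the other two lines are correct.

Line 1: "short bridge at noon": 1+1+1+1 = 4 (expected 5)
Line 2: "underfoot hawk near four song": 3+1+1+1+1 = 7 ✓
Line 3: "my shade flows by milk": 1+1+1+1+1 = 5 ✓

The first line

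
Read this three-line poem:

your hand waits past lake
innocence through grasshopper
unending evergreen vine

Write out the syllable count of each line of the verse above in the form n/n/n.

Line 1: your (1), hand (1), waits (1), past (1), lake (1) → 5
Line 2: innocence (3), through (1), grasshopper (3) → 7
Line 3: unending (3), evergreen (3), vine (1) → 7

5/7/7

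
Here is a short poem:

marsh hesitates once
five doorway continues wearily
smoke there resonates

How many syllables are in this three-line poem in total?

19

Line 1: marsh(1) + hesitates(3) + once(1) = 5
Line 2: five(1) + doorway(2) + continues(3) + wearily(3) = 9
Line 3: smoke(1) + there(1) + resonates(3) = 5
Total: 5 + 9 + 5 = 19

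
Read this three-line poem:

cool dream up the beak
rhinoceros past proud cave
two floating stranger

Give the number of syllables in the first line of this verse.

5

The first line: cool(1) + dream(1) + up(1) + the(1) + beak(1) = 5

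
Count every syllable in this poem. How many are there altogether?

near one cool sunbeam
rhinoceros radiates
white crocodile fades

Line 1: near (1), one (1), cool (1), sunbeam (2) → 5
Line 2: rhinoceros (4), radiates (3) → 7
Line 3: white (1), crocodile (3), fades (1) → 5
Total: 5 + 7 + 5 = 17

17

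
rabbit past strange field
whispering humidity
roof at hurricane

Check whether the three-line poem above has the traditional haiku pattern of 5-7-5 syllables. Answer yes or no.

Yes

Line 1: rabbit (2), past (1), strange (1), field (1) → 5 ✓
Line 2: whispering (3), humidity (4) → 7 ✓
Line 3: roof (1), at (1), hurricane (3) → 5 ✓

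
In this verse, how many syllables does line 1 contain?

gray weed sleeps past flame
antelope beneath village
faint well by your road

Line 1: gray(1) + weed(1) + sleeps(1) + past(1) + flame(1) = 5

5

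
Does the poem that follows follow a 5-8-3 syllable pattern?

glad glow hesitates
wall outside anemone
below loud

Line 1: glad(1) + glow(1) + hesitates(3) = 5 ✓
Line 2: wall(1) + outside(2) + anemone(4) = 7 (expected 8)
Line 3: below(2) + loud(1) = 3 ✓

No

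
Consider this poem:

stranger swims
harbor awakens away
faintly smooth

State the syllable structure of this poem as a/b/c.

Line 1: stranger (2), swims (1) → 3
Line 2: harbor (2), awakens (3), away (2) → 7
Line 3: faintly (2), smooth (1) → 3

3/7/3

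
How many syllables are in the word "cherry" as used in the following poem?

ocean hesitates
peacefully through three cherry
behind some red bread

"cherry" has 2 syllables.

2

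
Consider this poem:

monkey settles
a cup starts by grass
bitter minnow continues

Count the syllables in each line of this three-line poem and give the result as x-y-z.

Line 1: monkey(2) + settles(2) = 4
Line 2: a(1) + cup(1) + starts(1) + by(1) + grass(1) = 5
Line 3: bitter(2) + minnow(2) + continues(3) = 7

4-5-7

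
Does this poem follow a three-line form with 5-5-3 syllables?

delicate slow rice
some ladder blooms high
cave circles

Line 1: delicate (3), slow (1), rice (1) → 5 ✓
Line 2: some (1), ladder (2), blooms (1), high (1) → 5 ✓
Line 3: cave (1), circles (2) → 3 ✓

Yes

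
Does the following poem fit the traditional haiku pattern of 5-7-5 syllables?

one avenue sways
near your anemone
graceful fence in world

Line 1: one(1) + avenue(3) + sways(1) = 5 ✓
Line 2: near(1) + your(1) + anemone(4) = 6 (expected 7)
Line 3: graceful(2) + fence(1) + in(1) + world(1) = 5 ✓

No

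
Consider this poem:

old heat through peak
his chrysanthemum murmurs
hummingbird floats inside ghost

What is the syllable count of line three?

Line three: hummingbird (3), floats (1), inside (2), ghost (1) → 7

7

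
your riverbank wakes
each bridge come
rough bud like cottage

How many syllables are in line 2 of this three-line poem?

3

Line 2: each (1), bridge (1), come (1) → 3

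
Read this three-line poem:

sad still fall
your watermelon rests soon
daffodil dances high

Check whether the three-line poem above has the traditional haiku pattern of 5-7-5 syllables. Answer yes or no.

Line 1: "sad still fall": 1+1+1 = 3 (expected 5)
Line 2: "your watermelon rests soon": 1+4+1+1 = 7 ✓
Line 3: "daffodil dances high": 3+2+1 = 6 (expected 5)

No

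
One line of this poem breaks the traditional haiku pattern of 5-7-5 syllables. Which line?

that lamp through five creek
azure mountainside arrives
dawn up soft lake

Line 3

Line 1: "that lamp through five creek": 1+1+1+1+1 = 5 ✓
Line 2: "azure mountainside arrives": 2+3+2 = 7 ✓
Line 3: "dawn up soft lake": 1+1+1+1 = 4 (expected 5)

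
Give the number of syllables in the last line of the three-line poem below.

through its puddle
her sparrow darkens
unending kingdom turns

6

The last line: unending(3) + kingdom(2) + turns(1) = 6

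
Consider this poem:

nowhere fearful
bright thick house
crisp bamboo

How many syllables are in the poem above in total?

10

Line 1: "nowhere fearful": 2+2 = 4
Line 2: "bright thick house": 1+1+1 = 3
Line 3: "crisp bamboo": 1+2 = 3
Total: 4 + 3 + 3 = 10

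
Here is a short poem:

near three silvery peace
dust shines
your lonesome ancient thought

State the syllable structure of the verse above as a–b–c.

Line 1: near (1), three (1), silvery (3), peace (1) → 6
Line 2: dust (1), shines (1) → 2
Line 3: your (1), lonesome (2), ancient (2), thought (1) → 6

6–2–6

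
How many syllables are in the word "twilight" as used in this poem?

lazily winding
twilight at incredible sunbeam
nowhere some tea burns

2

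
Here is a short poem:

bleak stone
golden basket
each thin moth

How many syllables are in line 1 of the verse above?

2

Line 1: "bleak stone": 1+1 = 2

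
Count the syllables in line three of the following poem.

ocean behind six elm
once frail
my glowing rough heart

5

Line three: my (1), glowing (2), rough (1), heart (1) → 5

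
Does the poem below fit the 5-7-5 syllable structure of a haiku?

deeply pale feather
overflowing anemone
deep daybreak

No

Line 1: "deeply pale feather": 2+1+2 = 5 ✓
Line 2: "overflowing anemone": 4+4 = 8 (expected 7)
Line 3: "deep daybreak": 1+2 = 3 (expected 5)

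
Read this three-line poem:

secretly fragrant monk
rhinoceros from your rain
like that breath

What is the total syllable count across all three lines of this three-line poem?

16

Line 1: secretly (3), fragrant (2), monk (1) → 6
Line 2: rhinoceros (4), from (1), your (1), rain (1) → 7
Line 3: like (1), that (1), breath (1) → 3
Total: 6 + 7 + 3 = 16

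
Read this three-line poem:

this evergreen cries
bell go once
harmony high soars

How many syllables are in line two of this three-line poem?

3

Line two: "bell go once": 1+1+1 = 3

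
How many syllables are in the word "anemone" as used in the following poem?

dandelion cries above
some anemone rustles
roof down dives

4

"anemone" has 4 syllables.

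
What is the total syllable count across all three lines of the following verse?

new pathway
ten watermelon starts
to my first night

Line 1: "new pathway": 1+2 = 3
Line 2: "ten watermelon starts": 1+4+1 = 6
Line 3: "to my first night": 1+1+1+1 = 4
Total: 3 + 6 + 4 = 13

13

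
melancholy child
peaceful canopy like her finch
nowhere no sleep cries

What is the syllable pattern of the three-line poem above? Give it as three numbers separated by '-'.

5-8-5

Line 1: melancholy (4), child (1) → 5
Line 2: peaceful (2), canopy (3), like (1), her (1), finch (1) → 8
Line 3: nowhere (2), no (1), sleep (1), cries (1) → 5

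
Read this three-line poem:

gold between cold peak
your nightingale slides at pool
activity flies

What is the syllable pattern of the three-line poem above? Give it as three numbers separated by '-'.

Line 1: gold(1) + between(2) + cold(1) + peak(1) = 5
Line 2: your(1) + nightingale(3) + slides(1) + at(1) + pool(1) = 7
Line 3: activity(4) + flies(1) = 5

5-7-5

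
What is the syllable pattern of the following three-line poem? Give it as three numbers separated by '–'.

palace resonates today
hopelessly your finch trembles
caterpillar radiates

Line 1: palace(2) + resonates(3) + today(2) = 7
Line 2: hopelessly(3) + your(1) + finch(1) + trembles(2) = 7
Line 3: caterpillar(4) + radiates(3) = 7

7–7–7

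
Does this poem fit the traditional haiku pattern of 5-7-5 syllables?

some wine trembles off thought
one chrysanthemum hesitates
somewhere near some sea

Line 1: some (1), wine (1), trembles (2), off (1), thought (1) → 6 (expected 5)
Line 2: one (1), chrysanthemum (4), hesitates (3) → 8 (expected 7)
Line 3: somewhere (2), near (1), some (1), sea (1) → 5 ✓

No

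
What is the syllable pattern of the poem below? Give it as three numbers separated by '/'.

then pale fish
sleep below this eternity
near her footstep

3/8/4

Line 1: "then pale fish": 1+1+1 = 3
Line 2: "sleep below this eternity": 1+2+1+4 = 8
Line 3: "near her footstep": 1+1+2 = 4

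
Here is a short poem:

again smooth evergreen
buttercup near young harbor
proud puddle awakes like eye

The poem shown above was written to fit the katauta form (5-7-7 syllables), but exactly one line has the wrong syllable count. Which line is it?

The first line

Line 1: "again smooth evergreen": 2+1+3 = 6 (expected 5)
Line 2: "buttercup near young harbor": 3+1+1+2 = 7 ✓
Line 3: "proud puddle awakes like eye": 1+2+2+1+1 = 7 ✓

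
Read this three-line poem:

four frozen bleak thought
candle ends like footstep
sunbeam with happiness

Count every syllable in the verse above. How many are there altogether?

Line 1: four(1) + frozen(2) + bleak(1) + thought(1) = 5
Line 2: candle(2) + ends(1) + like(1) + footstep(2) = 6
Line 3: sunbeam(2) + with(1) + happiness(3) = 6
Total: 5 + 6 + 6 = 17

17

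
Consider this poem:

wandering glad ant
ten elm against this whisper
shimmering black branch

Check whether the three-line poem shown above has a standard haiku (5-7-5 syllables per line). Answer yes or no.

Line 1: wandering(3) + glad(1) + ant(1) = 5 ✓
Line 2: ten(1) + elm(1) + against(2) + this(1) + whisper(2) = 7 ✓
Line 3: shimmering(3) + black(1) + branch(1) = 5 ✓

Yes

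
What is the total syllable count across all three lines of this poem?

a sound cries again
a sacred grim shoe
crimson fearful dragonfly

Line 1: "a sound cries again": 1+1+1+2 = 5
Line 2: "a sacred grim shoe": 1+2+1+1 = 5
Line 3: "crimson fearful dragonfly": 2+2+3 = 7
Total: 5 + 5 + 7 = 17

17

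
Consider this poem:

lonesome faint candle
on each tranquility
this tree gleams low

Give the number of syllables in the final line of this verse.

4

The final line: this(1) + tree(1) + gleams(1) + low(1) = 4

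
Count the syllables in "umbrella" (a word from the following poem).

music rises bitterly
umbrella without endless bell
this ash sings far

3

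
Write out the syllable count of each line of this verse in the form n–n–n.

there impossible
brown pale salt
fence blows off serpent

5–3–5

Line 1: there (1), impossible (4) → 5
Line 2: brown (1), pale (1), salt (1) → 3
Line 3: fence (1), blows (1), off (1), serpent (2) → 5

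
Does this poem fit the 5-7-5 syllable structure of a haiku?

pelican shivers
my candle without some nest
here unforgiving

Line 1: pelican (3), shivers (2) → 5 ✓
Line 2: my (1), candle (2), without (2), some (1), nest (1) → 7 ✓
Line 3: here (1), unforgiving (4) → 5 ✓

Yes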